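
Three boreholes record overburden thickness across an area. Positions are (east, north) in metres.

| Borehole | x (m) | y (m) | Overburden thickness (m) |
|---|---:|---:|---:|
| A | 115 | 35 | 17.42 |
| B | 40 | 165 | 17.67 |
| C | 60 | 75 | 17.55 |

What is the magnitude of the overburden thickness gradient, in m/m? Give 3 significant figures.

Three-point gradient (reference A): Δ to B = (-75, 130, +0.25), Δ to C = (-55, 40, +0.13).
∂d/∂x = -0.001663, ∂d/∂y = +0.0009639 (det = 4150).
|∇f| = √(-0.001663² + 0.0009639²) = 0.001922 m/m

0.00192 m/m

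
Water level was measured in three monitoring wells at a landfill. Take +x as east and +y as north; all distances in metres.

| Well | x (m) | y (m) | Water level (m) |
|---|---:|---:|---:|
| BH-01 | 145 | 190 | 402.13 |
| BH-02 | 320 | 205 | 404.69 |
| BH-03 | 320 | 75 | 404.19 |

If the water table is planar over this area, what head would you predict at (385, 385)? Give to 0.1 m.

With h = a·x + b·y + c and BH-01 as origin, the differences give:
  175·a + 15·b = +2.56
  175·a + (-115)·b = +2.06
Eliminate b (×(-115) and ×15, subtract): -22750·a = -325.300 → a = ∂h/∂x = +0.01430
Back-substitute: b = ∂h/∂y = +0.003846.
h(385, 385) = 402.13 + (+0.01430)·(240) + (+0.003846)·(195) = 402.13 +3.432 +0.750 = 406.312 m.

406.3 m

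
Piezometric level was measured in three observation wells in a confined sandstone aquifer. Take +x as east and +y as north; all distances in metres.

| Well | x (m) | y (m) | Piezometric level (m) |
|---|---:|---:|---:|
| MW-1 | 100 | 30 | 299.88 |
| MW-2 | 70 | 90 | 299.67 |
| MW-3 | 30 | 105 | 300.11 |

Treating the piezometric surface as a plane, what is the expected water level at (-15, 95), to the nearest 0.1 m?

Differences from MW-1: to MW-2 (Δx, Δy, Δh) = (-30, 60, -0.21); to MW-3 = (-70, 75, +0.23).
Solve a·Δx + b·Δy = Δh: det = (-30)·75 − (-70)·60 = 1950.
∂h/∂x = [(-0.21)·75 − (+0.23)·60] / 1950 = -0.01515
∂h/∂y = [(-30)·(+0.23) − (-70)·(-0.21)] / 1950 = -0.01108
h(-15, 95) = 299.88 + (-0.01515)·(-115) + (-0.01108)·(65) = 299.88 +1.743 -0.720 = 300.903 m.

300.9 m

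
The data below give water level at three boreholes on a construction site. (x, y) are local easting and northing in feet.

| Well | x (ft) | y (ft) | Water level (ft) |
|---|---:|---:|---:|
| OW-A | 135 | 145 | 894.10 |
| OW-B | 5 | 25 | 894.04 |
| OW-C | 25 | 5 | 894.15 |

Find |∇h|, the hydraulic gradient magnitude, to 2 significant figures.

Taking OW-A as reference: OW-B−OW-A = (-130, -120, -0.06); OW-C−OW-A = (-110, -140, +0.05).
Determinant of the coordinate differences = (-130)·(-140) − (-110)·(-120) = 5000.
∂h/∂x = [(-0.06)·(-140) − (+0.05)·(-120)] / 5000 = +0.002880
∂h/∂y = [(-130)·(+0.05) − (-110)·(-0.06)] / 5000 = -0.002620
|∇h| = √(0.002880² + -0.002620²) = 0.003893

0.0039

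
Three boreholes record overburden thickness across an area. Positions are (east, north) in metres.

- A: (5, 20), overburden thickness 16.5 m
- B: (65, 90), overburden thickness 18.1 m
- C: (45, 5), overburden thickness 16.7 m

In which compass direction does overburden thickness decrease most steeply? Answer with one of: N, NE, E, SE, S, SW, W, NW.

SW

Differences from A: to B (Δx, Δy, Δh) = (60, 70, +1.6); to C = (40, -15, +0.2).
Determinant of the coordinate differences = 60·(-15) − 40·70 = -3700.
∂d/∂x = [(+1.6)·(-15) − (+0.2)·70] / -3700 = +0.01027
∂d/∂y = [60·(+0.2) − 40·(+1.6)] / -3700 = +0.01405
Steepest decrease is along −∇f = (-0.01027 E, -0.01405 N) → southwest.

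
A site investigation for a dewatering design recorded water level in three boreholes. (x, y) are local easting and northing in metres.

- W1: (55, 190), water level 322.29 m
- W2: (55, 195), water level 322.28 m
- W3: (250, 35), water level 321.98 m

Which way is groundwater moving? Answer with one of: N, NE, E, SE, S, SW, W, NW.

Taking W1 as reference: W2−W1 = (0, 5, -0.01); W3−W1 = (195, -155, -0.31).
Determinant of the coordinate differences = 0·(-155) − 195·5 = -975.
∂h/∂x = [(-0.01)·(-155) − (-0.31)·5] / -975 = -0.003179
∂h/∂y = [0·(-0.31) − 195·(-0.01)] / -975 = -0.002000
Flow = −∇h = (+0.003179 east, +0.002000 north), which points northeast.

NE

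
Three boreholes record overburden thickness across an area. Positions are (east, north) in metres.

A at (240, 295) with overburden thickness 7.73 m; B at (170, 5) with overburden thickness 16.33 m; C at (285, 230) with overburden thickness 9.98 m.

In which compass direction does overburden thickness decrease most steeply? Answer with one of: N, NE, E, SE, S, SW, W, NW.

N

With d = a·x + b·y + c and A as origin, the differences give:
  (-70)·a + (-290)·b = +8.60
  45·a + (-65)·b = +2.25
Eliminate b (×(-65) and ×(-290), subtract): 17600·a = 93.500 → a = ∂d/∂x = +0.005313
Back-substitute: b = ∂d/∂y = -0.03094.
Steepest decrease is along −∇f = (-0.005313 E, +0.03094 N) → north.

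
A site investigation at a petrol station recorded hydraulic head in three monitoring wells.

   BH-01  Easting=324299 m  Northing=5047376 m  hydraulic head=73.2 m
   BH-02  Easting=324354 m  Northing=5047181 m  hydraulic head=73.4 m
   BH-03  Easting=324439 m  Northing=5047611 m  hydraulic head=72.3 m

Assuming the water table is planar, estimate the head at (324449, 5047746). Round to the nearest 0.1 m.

With h = a·x + b·y + c and BH-01 as origin, the differences give:
  55·a + (-195)·b = +0.2
  140·a + 235·b = -0.9
Eliminate b (×235 and ×(-195), subtract): 40225·a = -128.50 → a = ∂h/∂x = -0.003195
Back-substitute: b = ∂h/∂y = -0.001927.
h(324449, 5047746) = 73.2 + (-0.003195)·(150) + (-0.001927)·(370) = 73.2 -0.479 -0.713 = 72.008 m.

72.0 m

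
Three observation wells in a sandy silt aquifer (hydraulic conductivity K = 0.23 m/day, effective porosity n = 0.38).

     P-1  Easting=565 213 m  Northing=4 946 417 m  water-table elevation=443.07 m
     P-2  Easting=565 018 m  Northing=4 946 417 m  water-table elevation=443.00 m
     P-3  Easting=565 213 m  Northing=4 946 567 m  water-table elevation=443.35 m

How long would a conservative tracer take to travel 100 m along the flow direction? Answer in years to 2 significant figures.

240 years

∂h/∂x = (443.00 − 443.07) / (565018 − 565213) = +0.0003590
∂h/∂y = (443.35 − 443.07) / (4946567 − 4946417) = +0.001867
|∇h| = √(0.0003590² + 0.001867²) = 0.001901
Seepage velocity v = K·i/n = 0.23 × 0.001901 / 0.38 = 0.001151 m/day.
t = 100 / 0.001151 = 8.688e+04 days = 238 years.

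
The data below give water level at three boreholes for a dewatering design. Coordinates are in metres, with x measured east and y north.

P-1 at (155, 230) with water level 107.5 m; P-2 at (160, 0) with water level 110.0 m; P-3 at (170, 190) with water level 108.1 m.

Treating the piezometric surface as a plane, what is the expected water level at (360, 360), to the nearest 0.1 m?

108.5 m

Three-point gradient (reference P-1): Δ to P-2 = (5, -230, +2.5), Δ to P-3 = (15, -40, +0.6).
∂h/∂x = +0.01169, ∂h/∂y = -0.01062 (det = 3250).
h(360, 360) = 107.5 + (+0.01169)·(205) + (-0.01062)·(130) = 107.5 +2.397 -1.380 = 108.517 m.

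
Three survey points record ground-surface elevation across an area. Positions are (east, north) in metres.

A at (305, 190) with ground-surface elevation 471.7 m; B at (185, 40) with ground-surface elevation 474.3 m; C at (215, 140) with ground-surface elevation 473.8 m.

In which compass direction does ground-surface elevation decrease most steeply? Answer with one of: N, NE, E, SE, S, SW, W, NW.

Three-point gradient (reference A): Δ to B = (-120, -150, +2.6), Δ to C = (-90, -50, +2.1).
∂z/∂x = -0.02467, ∂z/∂y = +0.002400 (det = -7500).
Steepest decrease is along −∇f = (+0.02467 E, -0.002400 N) → east.

E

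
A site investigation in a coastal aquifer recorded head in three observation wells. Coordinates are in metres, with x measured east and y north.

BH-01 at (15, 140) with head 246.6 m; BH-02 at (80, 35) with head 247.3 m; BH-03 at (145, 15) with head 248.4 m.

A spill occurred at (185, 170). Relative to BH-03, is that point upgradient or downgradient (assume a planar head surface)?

upgradient

Taking BH-01 as reference: BH-02−BH-01 = (65, -105, +0.7); BH-03−BH-01 = (130, -125, +1.8).
Solve a·Δx + b·Δy = Δh: det = 65·(-125) − 130·(-105) = 5525.
∂h/∂x = [(+0.7)·(-125) − (+1.8)·(-105)] / 5525 = +0.01837
∂h/∂y = [65·(+1.8) − 130·(+0.7)] / 5525 = +0.004706
Head at (185, 170) = 246.6 + (+0.01837)·(170) + (+0.004706)·(30) = 249.86 m.
That is higher than the 248.4 m at BH-03, so the point is upgradient.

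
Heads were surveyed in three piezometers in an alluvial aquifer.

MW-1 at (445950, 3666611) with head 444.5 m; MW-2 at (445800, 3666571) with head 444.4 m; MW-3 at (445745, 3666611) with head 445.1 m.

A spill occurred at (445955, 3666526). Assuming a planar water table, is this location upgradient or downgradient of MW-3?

With h = a·x + b·y + c and MW-1 as origin, the differences give:
  (-150)·a + (-40)·b = -0.1
  (-205)·a + 0·b = +0.6
Eliminate b (×0 and ×(-40), subtract): -8200·a = 24.00 → a = ∂h/∂x = -0.002927
Back-substitute: b = ∂h/∂y = +0.01348.
Head at (445955, 3666526) = 444.5 + (-0.002927)·(5) + (+0.01348)·(-85) = 443.34 m.
That is lower than the 445.1 m at MW-3, so the point is downgradient.

downgradient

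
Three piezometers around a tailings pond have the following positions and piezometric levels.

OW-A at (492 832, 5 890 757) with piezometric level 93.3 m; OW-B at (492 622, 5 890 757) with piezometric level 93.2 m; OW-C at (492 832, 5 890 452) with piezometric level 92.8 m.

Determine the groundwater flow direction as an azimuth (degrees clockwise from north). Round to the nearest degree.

196°

∂h/∂x = (93.2 − 93.3) / (492622 − 492832) = +0.0004762
∂h/∂y = (92.8 − 93.3) / (5890452 − 5890757) = +0.001639
Flow direction (−∇h) has components (-0.0004762 E, -0.001639 N).
Azimuth = atan2(E, N) = atan2(-0.0004762, -0.001639) = 196.2° ≈ 196°.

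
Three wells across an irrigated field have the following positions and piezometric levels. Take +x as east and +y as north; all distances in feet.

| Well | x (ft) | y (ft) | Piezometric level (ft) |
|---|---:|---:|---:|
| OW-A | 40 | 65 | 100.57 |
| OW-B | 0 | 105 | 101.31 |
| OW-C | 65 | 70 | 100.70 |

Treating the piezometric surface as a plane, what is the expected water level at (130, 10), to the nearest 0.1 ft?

Taking OW-A as reference: OW-B−OW-A = (-40, 40, +0.74); OW-C−OW-A = (25, 5, +0.13).
Solve a·Δx + b·Δy = Δh: det = (-40)·5 − 25·40 = -1200.
∂h/∂x = [(+0.74)·5 − (+0.13)·40] / -1200 = +0.001250
∂h/∂y = [(-40)·(+0.13) − 25·(+0.74)] / -1200 = +0.01975
h(130, 10) = 100.57 + (+0.001250)·(90) + (+0.01975)·(-55) = 100.57 +0.113 -1.086 = 99.596 ft.

99.6 ft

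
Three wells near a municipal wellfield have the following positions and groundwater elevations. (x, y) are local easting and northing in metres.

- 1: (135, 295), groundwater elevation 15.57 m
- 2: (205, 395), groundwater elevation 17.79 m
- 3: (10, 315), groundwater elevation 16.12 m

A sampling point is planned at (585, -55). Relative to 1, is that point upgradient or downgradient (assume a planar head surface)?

With h = a·x + b·y + c and 1 as origin, the differences give:
  70·a + 100·b = +2.22
  (-125)·a + 20·b = +0.55
Eliminate b (×20 and ×100, subtract): 13900·a = -10.600 → a = ∂h/∂x = -0.0007626
Back-substitute: b = ∂h/∂y = +0.02273.
Head at (585, -55) = 15.57 + (-0.0007626)·(450) + (+0.02273)·(-350) = 7.27 m.
That is lower than the 15.57 m at 1, so the point is downgradient.

downgradient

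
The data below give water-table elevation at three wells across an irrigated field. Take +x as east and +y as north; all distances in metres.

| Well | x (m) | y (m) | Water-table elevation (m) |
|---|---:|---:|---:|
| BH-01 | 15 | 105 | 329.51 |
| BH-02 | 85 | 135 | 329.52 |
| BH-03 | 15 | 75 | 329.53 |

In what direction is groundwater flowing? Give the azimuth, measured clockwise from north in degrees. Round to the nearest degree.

Differences from BH-01: to BH-02 (Δx, Δy, Δh) = (70, 30, +0.01); to BH-03 = (0, -30, +0.02).
Solve a·Δx + b·Δy = Δh: det = 70·(-30) − 0·30 = -2100.
∂h/∂x = [(+0.01)·(-30) − (+0.02)·30] / -2100 = +0.0004286
∂h/∂y = [70·(+0.02) − 0·(+0.01)] / -2100 = -0.0006667
Flow direction (−∇h) has components (-0.0004286 E, +0.0006667 N).
Azimuth = atan2(E, N) = atan2(-0.0004286, +0.0006667) = 327.3° ≈ 327°.

327°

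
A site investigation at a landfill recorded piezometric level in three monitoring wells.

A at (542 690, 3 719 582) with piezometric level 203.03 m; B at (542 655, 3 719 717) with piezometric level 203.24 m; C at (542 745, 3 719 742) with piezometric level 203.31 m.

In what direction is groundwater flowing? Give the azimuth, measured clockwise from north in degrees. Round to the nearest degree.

191°

Differences from A: to B (Δx, Δy, Δh) = (-35, 135, +0.21); to C = (55, 160, +0.28).
Solve a·Δx + b·Δy = Δh: det = (-35)·160 − 55·135 = -13025.
∂h/∂x = [(+0.21)·160 − (+0.28)·135] / -13025 = +0.0003225
∂h/∂y = [(-35)·(+0.28) − 55·(+0.21)] / -13025 = +0.001639
Flow direction (−∇h) has components (-0.0003225 E, -0.001639 N).
Azimuth = atan2(E, N) = atan2(-0.0003225, -0.001639) = 191.1° ≈ 191°.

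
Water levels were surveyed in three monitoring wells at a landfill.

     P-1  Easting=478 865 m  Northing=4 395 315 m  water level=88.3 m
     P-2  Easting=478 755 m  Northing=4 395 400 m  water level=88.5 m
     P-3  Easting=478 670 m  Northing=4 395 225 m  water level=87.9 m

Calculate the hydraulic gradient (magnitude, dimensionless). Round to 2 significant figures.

0.0032

Taking P-1 as reference: P-2−P-1 = (-110, 85, +0.2); P-3−P-1 = (-195, -90, -0.4).
Solve a·Δx + b·Δy = Δh: det = (-110)·(-90) − (-195)·85 = 26475.
∂h/∂x = [(+0.2)·(-90) − (-0.4)·85] / 26475 = +0.0006043
∂h/∂y = [(-110)·(-0.4) − (-195)·(+0.2)] / 26475 = +0.003135
|∇h| = √(0.0006043² + 0.003135²) = 0.003193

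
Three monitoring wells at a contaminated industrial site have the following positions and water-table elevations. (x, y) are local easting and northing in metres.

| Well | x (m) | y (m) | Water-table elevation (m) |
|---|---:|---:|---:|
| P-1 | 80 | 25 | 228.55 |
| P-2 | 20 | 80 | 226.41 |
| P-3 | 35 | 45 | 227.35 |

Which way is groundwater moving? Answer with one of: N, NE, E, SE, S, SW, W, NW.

NW

With h = a·x + b·y + c and P-1 as origin, the differences give:
  (-60)·a + 55·b = -2.14
  (-45)·a + 20·b = -1.20
Eliminate b (×20 and ×55, subtract): 1275·a = 23.200 → a = ∂h/∂x = +0.01820
Back-substitute: b = ∂h/∂y = -0.01906.
Flow = −∇h = (-0.01820 east, +0.01906 north), which points northwest.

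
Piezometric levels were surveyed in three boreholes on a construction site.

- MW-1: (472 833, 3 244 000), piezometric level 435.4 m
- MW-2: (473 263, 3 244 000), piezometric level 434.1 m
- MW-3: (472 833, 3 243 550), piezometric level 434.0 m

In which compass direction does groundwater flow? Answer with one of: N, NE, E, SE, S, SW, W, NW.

SE

∂h/∂x = (434.1 − 435.4) / (473263 − 472833) = -0.003023
∂h/∂y = (434.0 − 435.4) / (3243550 − 3244000) = +0.003111
Flow = −∇h = (+0.003023 east, -0.003111 north), which points southeast.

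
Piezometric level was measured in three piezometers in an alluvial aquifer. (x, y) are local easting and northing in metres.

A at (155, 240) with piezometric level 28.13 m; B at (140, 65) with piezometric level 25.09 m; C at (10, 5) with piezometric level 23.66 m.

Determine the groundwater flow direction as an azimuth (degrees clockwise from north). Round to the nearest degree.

190°

Differences from A: to B (Δx, Δy, Δh) = (-15, -175, -3.04); to C = (-145, -235, -4.47).
Determinant of the coordinate differences = (-15)·(-235) − (-145)·(-175) = -21850.
∂h/∂x = [(-3.04)·(-235) − (-4.47)·(-175)] / -21850 = +0.003105
∂h/∂y = [(-15)·(-4.47) − (-145)·(-3.04)] / -21850 = +0.01711
Flow direction (−∇h) has components (-0.003105 E, -0.01711 N).
Azimuth = atan2(E, N) = atan2(-0.003105, -0.01711) = 190.3° ≈ 190°.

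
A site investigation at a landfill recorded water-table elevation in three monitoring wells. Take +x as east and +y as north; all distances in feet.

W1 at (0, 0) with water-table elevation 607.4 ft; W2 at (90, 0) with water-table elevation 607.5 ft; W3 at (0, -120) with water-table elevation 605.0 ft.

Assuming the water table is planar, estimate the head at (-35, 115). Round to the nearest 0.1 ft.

609.7 ft

∂h/∂x = (607.5 − 607.4) / (90 − 0) = +0.001111
∂h/∂y = (605.0 − 607.4) / (-120 − 0) = +0.02000
h(-35, 115) = 607.4 + (+0.001111)·(-35) + (+0.02000)·(115) = 607.4 -0.039 +2.300 = 609.661 ft.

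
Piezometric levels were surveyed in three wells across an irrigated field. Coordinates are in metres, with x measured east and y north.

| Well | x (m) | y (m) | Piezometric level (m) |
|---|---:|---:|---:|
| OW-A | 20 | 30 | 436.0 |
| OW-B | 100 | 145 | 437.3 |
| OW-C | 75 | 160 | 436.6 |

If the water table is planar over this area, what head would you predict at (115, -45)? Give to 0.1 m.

438.8 m

Differences from OW-A: to OW-B (Δx, Δy, Δh) = (80, 115, +1.3); to OW-C = (55, 130, +0.6).
Solve a·Δx + b·Δy = Δh: det = 80·130 − 55·115 = 4075.
∂h/∂x = [(+1.3)·130 − (+0.6)·115] / 4075 = +0.02454
∂h/∂y = [80·(+0.6) − 55·(+1.3)] / 4075 = -0.005767
h(115, -45) = 436.0 + (+0.02454)·(95) + (-0.005767)·(-75) = 436.0 +2.331 +0.433 = 438.764 m.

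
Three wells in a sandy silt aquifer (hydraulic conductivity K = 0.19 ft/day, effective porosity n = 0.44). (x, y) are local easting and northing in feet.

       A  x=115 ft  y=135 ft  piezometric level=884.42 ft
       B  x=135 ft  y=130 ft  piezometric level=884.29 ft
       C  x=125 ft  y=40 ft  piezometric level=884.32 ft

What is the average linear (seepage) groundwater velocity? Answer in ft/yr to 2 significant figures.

Differences from A: to B (Δx, Δy, Δh) = (20, -5, -0.13); to C = (10, -95, -0.10).
Determinant of the coordinate differences = 20·(-95) − 10·(-5) = -1850.
∂h/∂x = [(-0.13)·(-95) − (-0.10)·(-5)] / -1850 = -0.006405
∂h/∂y = [20·(-0.10) − 10·(-0.13)] / -1850 = +0.0003784
|∇h| = √(-0.006405² + 0.0003784²) = 0.006416
Seepage velocity v = K·i/n = 0.19 × 0.006416 / 0.44 = 0.002771 ft/day = 1.012 ft/yr.

1.0 ft/yr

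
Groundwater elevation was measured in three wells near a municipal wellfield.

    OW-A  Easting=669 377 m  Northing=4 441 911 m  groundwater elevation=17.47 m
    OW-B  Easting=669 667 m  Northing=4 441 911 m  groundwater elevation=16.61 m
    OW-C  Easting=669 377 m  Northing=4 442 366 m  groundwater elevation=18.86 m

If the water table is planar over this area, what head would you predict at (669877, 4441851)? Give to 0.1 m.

∂h/∂x = (16.61 − 17.47) / (669667 − 669377) = -0.002966
∂h/∂y = (18.86 − 17.47) / (4442366 − 4441911) = +0.003055
h(669877, 4441851) = 17.47 + (-0.002966)·(500) + (+0.003055)·(-60) = 17.47 -1.483 -0.183 = 15.804 m.

15.8 m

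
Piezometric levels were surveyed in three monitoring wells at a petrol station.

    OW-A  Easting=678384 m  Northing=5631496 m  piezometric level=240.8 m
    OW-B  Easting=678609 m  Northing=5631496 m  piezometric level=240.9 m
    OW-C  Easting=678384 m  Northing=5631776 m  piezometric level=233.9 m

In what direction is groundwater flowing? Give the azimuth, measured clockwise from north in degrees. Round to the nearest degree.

359°

∂h/∂x = (240.9 − 240.8) / (678609 − 678384) = +0.0004444
∂h/∂y = (233.9 − 240.8) / (5631776 − 5631496) = -0.02464
Flow direction (−∇h) has components (-0.0004444 E, +0.02464 N).
Azimuth = atan2(E, N) = atan2(-0.0004444, +0.02464) = 359.0° ≈ 359°.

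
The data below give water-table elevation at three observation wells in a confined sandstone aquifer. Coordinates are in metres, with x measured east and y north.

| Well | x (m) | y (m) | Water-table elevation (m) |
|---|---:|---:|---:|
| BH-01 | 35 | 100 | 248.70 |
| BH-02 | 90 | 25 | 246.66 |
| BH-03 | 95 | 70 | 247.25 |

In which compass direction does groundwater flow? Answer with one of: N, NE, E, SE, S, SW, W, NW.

With h = a·x + b·y + c and BH-01 as origin, the differences give:
  55·a + (-75)·b = -2.04
  60·a + (-30)·b = -1.45
Eliminate b (×(-30) and ×(-75), subtract): 2850·a = -47.550 → a = ∂h/∂x = -0.01668
Back-substitute: b = ∂h/∂y = +0.01496.
Flow = −∇h = (+0.01668 east, -0.01496 north), which points southeast.

SE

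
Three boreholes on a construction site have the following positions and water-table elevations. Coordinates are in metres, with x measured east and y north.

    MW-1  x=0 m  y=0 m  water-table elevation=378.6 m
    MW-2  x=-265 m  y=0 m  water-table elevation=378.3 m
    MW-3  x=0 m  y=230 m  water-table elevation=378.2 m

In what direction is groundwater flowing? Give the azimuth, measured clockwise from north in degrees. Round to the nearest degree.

327°

∂h/∂x = (378.3 − 378.6) / (-265 − 0) = +0.001132
∂h/∂y = (378.2 − 378.6) / (230 − 0) = -0.001739
Flow direction (−∇h) has components (-0.001132 E, +0.001739 N).
Azimuth = atan2(E, N) = atan2(-0.001132, +0.001739) = 326.9° ≈ 327°.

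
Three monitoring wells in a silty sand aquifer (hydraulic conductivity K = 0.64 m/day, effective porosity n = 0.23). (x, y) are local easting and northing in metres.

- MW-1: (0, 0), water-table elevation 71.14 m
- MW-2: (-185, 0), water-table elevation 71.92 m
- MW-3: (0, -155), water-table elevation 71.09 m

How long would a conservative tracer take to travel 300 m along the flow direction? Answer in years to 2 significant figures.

70 years

∂h/∂x = (71.92 − 71.14) / (-185 − 0) = -0.004216
∂h/∂y = (71.09 − 71.14) / (-155 − 0) = +0.0003226
|∇h| = √(-0.004216² + 0.0003226²) = 0.004228
Seepage velocity v = K·i/n = 0.64 × 0.004228 / 0.23 = 0.01176 m/day.
t = 300 / 0.01176 = 2.551e+04 days = 69.8 years.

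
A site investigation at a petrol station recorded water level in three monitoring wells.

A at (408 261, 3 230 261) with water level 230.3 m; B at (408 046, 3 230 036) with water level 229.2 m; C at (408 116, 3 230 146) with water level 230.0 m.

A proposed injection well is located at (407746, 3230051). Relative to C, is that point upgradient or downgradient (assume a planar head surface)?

Three-point gradient (reference A): Δ to B = (-215, -225, -1.1), Δ to C = (-145, -115, -0.3).
∂h/∂x = -0.007468, ∂h/∂y = +0.01203 (det = -7900).
Head at (407746, 3230051) = 230.3 + (-0.007468)·(-515) + (+0.01203)·(-210) = 231.62 m.
That is higher than the 230.0 m at C, so the point is upgradient.

upgradient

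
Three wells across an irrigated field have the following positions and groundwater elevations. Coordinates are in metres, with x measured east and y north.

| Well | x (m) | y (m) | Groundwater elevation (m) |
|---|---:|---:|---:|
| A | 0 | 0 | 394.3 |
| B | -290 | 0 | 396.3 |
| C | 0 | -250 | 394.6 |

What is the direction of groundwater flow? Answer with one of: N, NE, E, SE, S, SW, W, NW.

∂h/∂x = (396.3 − 394.3) / (-290 − 0) = -0.006897
∂h/∂y = (394.6 − 394.3) / (-250 − 0) = -0.001200
Flow = −∇h = (+0.006897 east, +0.001200 north), which points east.

E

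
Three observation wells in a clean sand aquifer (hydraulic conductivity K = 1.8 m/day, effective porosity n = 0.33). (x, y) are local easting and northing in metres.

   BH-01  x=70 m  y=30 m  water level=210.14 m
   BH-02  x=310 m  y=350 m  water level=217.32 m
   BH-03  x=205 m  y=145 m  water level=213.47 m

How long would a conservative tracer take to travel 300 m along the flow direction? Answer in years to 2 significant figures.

8.0 years

Three-point gradient (reference BH-01): Δ to BH-02 = (240, 320, +7.18), Δ to BH-03 = (135, 115, +3.33).
∂h/∂x = +0.01538, ∂h/∂y = +0.01090 (det = -15600).
|∇h| = √(0.01538² + 0.01090²) = 0.01885
Seepage velocity v = K·i/n = 1.8 × 0.01885 / 0.33 = 0.1028 m/day.
t = 300 / 0.1028 = 2918 days = 7.99 years.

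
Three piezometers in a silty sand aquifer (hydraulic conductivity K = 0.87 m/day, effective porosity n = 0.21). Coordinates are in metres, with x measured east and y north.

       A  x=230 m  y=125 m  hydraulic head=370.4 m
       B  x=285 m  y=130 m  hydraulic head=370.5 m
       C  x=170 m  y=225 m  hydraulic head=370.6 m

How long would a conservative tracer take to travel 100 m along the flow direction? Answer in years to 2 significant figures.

20 years

With h = a·x + b·y + c and A as origin, the differences give:
  55·a + 5·b = +0.1
  (-60)·a + 100·b = +0.2
Eliminate b (×100 and ×5, subtract): 5800·a = 9.00 → a = ∂h/∂x = +0.001552
Back-substitute: b = ∂h/∂y = +0.002931.
|∇h| = √(0.001552² + 0.002931²) = 0.003317
Seepage velocity v = K·i/n = 0.87 × 0.003317 / 0.21 = 0.01374 m/day.
t = 100 / 0.01374 = 7278 days = 19.9 years.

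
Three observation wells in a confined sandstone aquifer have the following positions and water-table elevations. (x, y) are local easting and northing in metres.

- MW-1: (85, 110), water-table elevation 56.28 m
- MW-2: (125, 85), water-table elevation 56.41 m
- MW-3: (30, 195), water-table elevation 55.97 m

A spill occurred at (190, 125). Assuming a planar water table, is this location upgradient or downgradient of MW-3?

upgradient

Taking MW-1 as reference: MW-2−MW-1 = (40, -25, +0.13); MW-3−MW-1 = (-55, 85, -0.31).
Solve a·Δx + b·Δy = Δh: det = 40·85 − (-55)·(-25) = 2025.
∂h/∂x = [(+0.13)·85 − (-0.31)·(-25)] / 2025 = +0.001630
∂h/∂y = [40·(-0.31) − (-55)·(+0.13)] / 2025 = -0.002593
Head at (190, 125) = 56.28 + (+0.001630)·(105) + (-0.002593)·(15) = 56.41 m.
That is higher than the 55.97 m at MW-3, so the point is upgradient.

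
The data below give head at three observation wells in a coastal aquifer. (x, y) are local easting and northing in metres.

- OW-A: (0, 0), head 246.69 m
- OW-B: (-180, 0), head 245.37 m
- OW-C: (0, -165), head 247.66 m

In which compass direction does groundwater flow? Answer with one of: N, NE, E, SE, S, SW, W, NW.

NW

∂h/∂x = (245.37 − 246.69) / (-180 − 0) = +0.007333
∂h/∂y = (247.66 − 246.69) / (-165 − 0) = -0.005879
Flow = −∇h = (-0.007333 east, +0.005879 north), which points northwest.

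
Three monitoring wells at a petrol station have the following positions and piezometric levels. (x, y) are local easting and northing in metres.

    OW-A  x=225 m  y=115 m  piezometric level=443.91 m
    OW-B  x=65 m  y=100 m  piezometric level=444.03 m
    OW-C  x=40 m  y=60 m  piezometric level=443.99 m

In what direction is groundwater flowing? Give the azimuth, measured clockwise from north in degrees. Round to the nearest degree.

150°

With h = a·x + b·y + c and OW-A as origin, the differences give:
  (-160)·a + (-15)·b = +0.12
  (-185)·a + (-55)·b = +0.08
Eliminate b (×(-55) and ×(-15), subtract): 6025·a = -5.400 → a = ∂h/∂x = -0.0008963
Back-substitute: b = ∂h/∂y = +0.001560.
Flow direction (−∇h) has components (+0.0008963 E, -0.001560 N).
Azimuth = atan2(E, N) = atan2(+0.0008963, -0.001560) = 150.1° ≈ 150°.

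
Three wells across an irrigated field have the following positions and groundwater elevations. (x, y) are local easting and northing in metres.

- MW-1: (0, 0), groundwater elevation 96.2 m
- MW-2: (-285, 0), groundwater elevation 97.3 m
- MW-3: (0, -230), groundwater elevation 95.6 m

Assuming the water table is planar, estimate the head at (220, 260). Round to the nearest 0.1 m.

96.0 m

∂h/∂x = (97.3 − 96.2) / (-285 − 0) = -0.003860
∂h/∂y = (95.6 − 96.2) / (-230 − 0) = +0.002609
h(220, 260) = 96.2 + (-0.003860)·(220) + (+0.002609)·(260) = 96.2 -0.849 +0.678 = 96.029 m.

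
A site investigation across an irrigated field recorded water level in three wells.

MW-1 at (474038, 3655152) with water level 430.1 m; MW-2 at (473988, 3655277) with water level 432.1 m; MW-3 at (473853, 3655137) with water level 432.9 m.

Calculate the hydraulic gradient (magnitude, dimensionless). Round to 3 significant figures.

0.0186

Three-point gradient (reference MW-1): Δ to MW-2 = (-50, 125, +2.0), Δ to MW-3 = (-185, -15, +2.8).
∂h/∂x = -0.01592, ∂h/∂y = +0.009634 (det = 23875).
|∇h| = √(-0.01592² + 0.009634²) = 0.01861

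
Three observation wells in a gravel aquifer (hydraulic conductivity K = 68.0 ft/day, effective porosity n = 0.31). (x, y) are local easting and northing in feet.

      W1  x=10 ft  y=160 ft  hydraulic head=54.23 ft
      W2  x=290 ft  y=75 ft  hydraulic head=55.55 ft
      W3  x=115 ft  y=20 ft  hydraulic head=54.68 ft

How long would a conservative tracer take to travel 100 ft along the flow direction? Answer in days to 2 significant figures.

Differences from W1: to W2 (Δx, Δy, Δh) = (280, -85, +1.32); to W3 = (105, -140, +0.45).
Solve a·Δx + b·Δy = Δh: det = 280·(-140) − 105·(-85) = -30275.
∂h/∂x = [(+1.32)·(-140) − (+0.45)·(-85)] / -30275 = +0.004841
∂h/∂y = [280·(+0.45) − 105·(+1.32)] / -30275 = +0.0004162
|∇h| = √(0.004841² + 0.0004162²) = 0.004859
Seepage velocity v = K·i/n = 68.0 × 0.004859 / 0.31 = 1.066 ft/day.
t = 100 / 1.066 = 93.81 days.

94 days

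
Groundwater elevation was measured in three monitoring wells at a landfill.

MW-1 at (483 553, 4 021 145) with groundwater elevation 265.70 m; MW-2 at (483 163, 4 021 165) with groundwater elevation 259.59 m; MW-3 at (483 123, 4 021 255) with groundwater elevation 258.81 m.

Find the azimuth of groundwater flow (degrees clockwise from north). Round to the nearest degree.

Differences from MW-1: to MW-2 (Δx, Δy, Δh) = (-390, 20, -6.11); to MW-3 = (-430, 110, -6.89).
Solve a·Δx + b·Δy = Δh: det = (-390)·110 − (-430)·20 = -34300.
∂h/∂x = [(-6.11)·110 − (-6.89)·20] / -34300 = +0.01558
∂h/∂y = [(-390)·(-6.89) − (-430)·(-6.11)] / -34300 = -0.001743
Flow direction (−∇h) has components (-0.01558 E, +0.001743 N).
Azimuth = atan2(E, N) = atan2(-0.01558, +0.001743) = 276.4° ≈ 276°.

276°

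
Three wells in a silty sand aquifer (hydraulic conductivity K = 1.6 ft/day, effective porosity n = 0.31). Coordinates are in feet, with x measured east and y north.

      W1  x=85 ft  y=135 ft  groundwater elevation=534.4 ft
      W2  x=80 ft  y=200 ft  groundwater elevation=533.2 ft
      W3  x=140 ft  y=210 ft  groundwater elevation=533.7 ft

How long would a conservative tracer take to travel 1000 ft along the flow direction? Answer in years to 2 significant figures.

25 years

With h = a·x + b·y + c and W1 as origin, the differences give:
  (-5)·a + 65·b = -1.2
  55·a + 75·b = -0.7
Eliminate b (×75 and ×65, subtract): -3950·a = -44.50 → a = ∂h/∂x = +0.01127
Back-substitute: b = ∂h/∂y = -0.01759.
|∇h| = √(0.01127² + -0.01759²) = 0.02089
Seepage velocity v = K·i/n = 1.6 × 0.02089 / 0.31 = 0.1078 ft/day.
t = 1000 / 0.1078 = 9276 days = 25.4 years.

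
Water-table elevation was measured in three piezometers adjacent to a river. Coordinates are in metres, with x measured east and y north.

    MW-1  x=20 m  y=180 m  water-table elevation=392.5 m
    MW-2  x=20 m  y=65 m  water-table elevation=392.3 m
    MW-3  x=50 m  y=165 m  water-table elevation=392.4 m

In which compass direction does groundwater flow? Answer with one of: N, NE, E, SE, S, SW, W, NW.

With h = a·x + b·y + c and MW-1 as origin, the differences give:
  0·a + (-115)·b = -0.2
  30·a + (-15)·b = -0.1
Eliminate b (×(-15) and ×(-115), subtract): 3450·a = -8.50 → a = ∂h/∂x = -0.002464
Back-substitute: b = ∂h/∂y = +0.001739.
Flow = −∇h = (+0.002464 east, -0.001739 north), which points southeast.

SE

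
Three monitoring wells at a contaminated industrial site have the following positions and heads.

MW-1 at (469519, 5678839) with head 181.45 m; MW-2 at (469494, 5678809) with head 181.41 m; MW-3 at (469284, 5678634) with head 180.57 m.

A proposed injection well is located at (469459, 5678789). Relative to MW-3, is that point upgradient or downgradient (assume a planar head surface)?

Differences from MW-1: to MW-2 (Δx, Δy, Δh) = (-25, -30, -0.04); to MW-3 = (-235, -205, -0.88).
Determinant of the coordinate differences = (-25)·(-205) − (-235)·(-30) = -1925.
∂h/∂x = [(-0.04)·(-205) − (-0.88)·(-30)] / -1925 = +0.009455
∂h/∂y = [(-25)·(-0.88) − (-235)·(-0.04)] / -1925 = -0.006545
Head at (469459, 5678789) = 181.45 + (+0.009455)·(-60) + (-0.006545)·(-50) = 181.21 m.
That is higher than the 180.57 m at MW-3, so the point is upgradient.

upgradient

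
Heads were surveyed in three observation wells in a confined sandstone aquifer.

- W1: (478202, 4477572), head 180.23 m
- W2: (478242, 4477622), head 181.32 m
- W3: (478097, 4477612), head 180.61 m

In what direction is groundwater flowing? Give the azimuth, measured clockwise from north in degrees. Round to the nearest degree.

Differences from W1: to W2 (Δx, Δy, Δh) = (40, 50, +1.09); to W3 = (-105, 40, +0.38).
Determinant of the coordinate differences = 40·40 − (-105)·50 = 6850.
∂h/∂x = [(+1.09)·40 − (+0.38)·50] / 6850 = +0.003591
∂h/∂y = [40·(+0.38) − (-105)·(+1.09)] / 6850 = +0.01893
Flow direction (−∇h) has components (-0.003591 E, -0.01893 N).
Azimuth = atan2(E, N) = atan2(-0.003591, -0.01893) = 190.7° ≈ 191°.

191°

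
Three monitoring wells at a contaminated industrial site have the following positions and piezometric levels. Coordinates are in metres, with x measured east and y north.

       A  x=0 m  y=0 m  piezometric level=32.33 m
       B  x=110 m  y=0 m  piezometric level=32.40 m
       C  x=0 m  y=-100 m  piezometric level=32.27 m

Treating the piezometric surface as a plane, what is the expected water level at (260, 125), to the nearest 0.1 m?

32.6 m

∂h/∂x = (32.40 − 32.33) / (110 − 0) = +0.0006364
∂h/∂y = (32.27 − 32.33) / (-100 − 0) = +0.0006000
h(260, 125) = 32.33 + (+0.0006364)·(260) + (+0.0006000)·(125) = 32.33 +0.165 +0.075 = 32.570 m.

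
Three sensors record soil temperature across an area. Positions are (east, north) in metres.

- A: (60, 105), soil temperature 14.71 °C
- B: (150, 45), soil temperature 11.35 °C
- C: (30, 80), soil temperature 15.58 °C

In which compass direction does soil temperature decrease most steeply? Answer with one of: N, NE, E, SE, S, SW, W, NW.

With T = a·x + b·y + c and A as origin, the differences give:
  90·a + (-60)·b = -3.36
  (-30)·a + (-25)·b = +0.87
Eliminate b (×(-25) and ×(-60), subtract): -4050·a = 136.200 → a = ∂T/∂x = -0.03363
Back-substitute: b = ∂T/∂y = +0.005556.
Steepest decrease is along −∇f = (+0.03363 E, -0.005556 N) → east.

E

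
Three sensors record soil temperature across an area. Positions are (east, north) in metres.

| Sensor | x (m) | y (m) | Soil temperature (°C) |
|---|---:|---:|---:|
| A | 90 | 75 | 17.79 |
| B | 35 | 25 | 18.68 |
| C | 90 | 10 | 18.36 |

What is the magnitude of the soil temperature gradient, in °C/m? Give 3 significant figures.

Differences from A: to B (Δx, Δy, Δh) = (-55, -50, +0.89); to C = (0, -65, +0.57).
Solve a·Δx + b·Δy = ΔT: det = (-55)·(-65) − 0·(-50) = 3575.
∂T/∂x = [(+0.89)·(-65) − (+0.57)·(-50)] / 3575 = -0.008210
∂T/∂y = [(-55)·(+0.57) − 0·(+0.89)] / 3575 = -0.008769
|∇f| = √(-0.008210² + -0.008769²) = 0.01201 °C/m

0.0120 °C/m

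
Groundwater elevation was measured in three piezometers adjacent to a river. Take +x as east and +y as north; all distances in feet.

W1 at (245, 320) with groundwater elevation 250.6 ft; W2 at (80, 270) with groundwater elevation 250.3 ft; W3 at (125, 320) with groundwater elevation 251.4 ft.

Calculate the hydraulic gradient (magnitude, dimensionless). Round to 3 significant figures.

Differences from W1: to W2 (Δx, Δy, Δh) = (-165, -50, -0.3); to W3 = (-120, 0, +0.8).
Solve a·Δx + b·Δy = Δh: det = (-165)·0 − (-120)·(-50) = -6000.
∂h/∂x = [(-0.3)·0 − (+0.8)·(-50)] / -6000 = -0.006667
∂h/∂y = [(-165)·(+0.8) − (-120)·(-0.3)] / -6000 = +0.02800
|∇h| = √(-0.006667² + 0.02800²) = 0.02878

0.0288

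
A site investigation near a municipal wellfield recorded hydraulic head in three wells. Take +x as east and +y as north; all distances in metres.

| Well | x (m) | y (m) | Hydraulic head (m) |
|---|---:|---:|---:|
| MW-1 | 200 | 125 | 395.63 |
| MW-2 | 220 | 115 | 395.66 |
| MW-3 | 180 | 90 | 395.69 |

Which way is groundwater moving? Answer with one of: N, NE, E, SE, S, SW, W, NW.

N

With h = a·x + b·y + c and MW-1 as origin, the differences give:
  20·a + (-10)·b = +0.03
  (-20)·a + (-35)·b = +0.06
Eliminate b (×(-35) and ×(-10), subtract): -900·a = -0.450 → a = ∂h/∂x = +0.0005000
Back-substitute: b = ∂h/∂y = -0.002000.
Flow = −∇h = (-0.0005000 east, +0.002000 north), which points north.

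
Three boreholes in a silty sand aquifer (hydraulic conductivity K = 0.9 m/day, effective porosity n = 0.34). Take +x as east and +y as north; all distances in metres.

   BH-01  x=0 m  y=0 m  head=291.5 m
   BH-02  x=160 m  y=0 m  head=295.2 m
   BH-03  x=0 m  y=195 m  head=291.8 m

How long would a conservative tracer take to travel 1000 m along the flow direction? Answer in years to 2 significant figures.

∂h/∂x = (295.2 − 291.5) / (160 − 0) = +0.02312
∂h/∂y = (291.8 − 291.5) / (195 − 0) = +0.001538
|∇h| = √(0.02312² + 0.001538²) = 0.02317
Seepage velocity v = K·i/n = 0.9 × 0.02317 / 0.34 = 0.06133 m/day.
t = 1000 / 0.06133 = 1.631e+04 days = 44.7 years.

45 years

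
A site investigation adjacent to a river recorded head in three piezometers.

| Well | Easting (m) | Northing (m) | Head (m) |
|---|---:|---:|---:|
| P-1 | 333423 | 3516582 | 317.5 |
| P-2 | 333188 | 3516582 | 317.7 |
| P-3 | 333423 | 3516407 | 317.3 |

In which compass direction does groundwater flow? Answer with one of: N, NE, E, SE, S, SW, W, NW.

∂h/∂x = (317.7 − 317.5) / (333188 − 333423) = -0.0008511
∂h/∂y = (317.3 − 317.5) / (3516407 − 3516582) = +0.001143
Flow = −∇h = (+0.0008511 east, -0.001143 north), which points southeast.

SE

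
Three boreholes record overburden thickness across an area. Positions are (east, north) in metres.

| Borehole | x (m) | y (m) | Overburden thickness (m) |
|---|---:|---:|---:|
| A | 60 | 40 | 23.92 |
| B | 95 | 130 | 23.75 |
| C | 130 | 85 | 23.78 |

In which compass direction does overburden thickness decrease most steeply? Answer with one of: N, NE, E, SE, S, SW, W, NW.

Three-point gradient (reference A): Δ to B = (35, 90, -0.17), Δ to C = (70, 45, -0.14).
∂d/∂x = -0.001048, ∂d/∂y = -0.001481 (det = -4725).
Steepest decrease is along −∇f = (+0.001048 E, +0.001481 N) → northeast.

NE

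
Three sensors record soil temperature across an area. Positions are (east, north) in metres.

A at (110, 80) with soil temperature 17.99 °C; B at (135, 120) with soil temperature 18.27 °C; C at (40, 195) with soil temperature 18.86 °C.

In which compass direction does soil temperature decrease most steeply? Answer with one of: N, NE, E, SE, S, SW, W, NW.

S

Three-point gradient (reference A): Δ to B = (25, 40, +0.28), Δ to C = (-70, 115, +0.87).
∂T/∂x = -0.0004581, ∂T/∂y = +0.007286 (det = 5675).
Steepest decrease is along −∇f = (+0.0004581 E, -0.007286 N) → south.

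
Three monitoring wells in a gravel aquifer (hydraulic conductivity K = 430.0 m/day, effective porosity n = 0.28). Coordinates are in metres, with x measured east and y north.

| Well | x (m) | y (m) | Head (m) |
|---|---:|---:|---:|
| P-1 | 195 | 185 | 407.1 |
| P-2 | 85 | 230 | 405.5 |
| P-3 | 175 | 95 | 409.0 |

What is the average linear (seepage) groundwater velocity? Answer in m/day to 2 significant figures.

Differences from P-1: to P-2 (Δx, Δy, Δh) = (-110, 45, -1.6); to P-3 = (-20, -90, +1.9).
Solve a·Δx + b·Δy = Δh: det = (-110)·(-90) − (-20)·45 = 10800.
∂h/∂x = [(-1.6)·(-90) − (+1.9)·45] / 10800 = +0.005417
∂h/∂y = [(-110)·(+1.9) − (-20)·(-1.6)] / 10800 = -0.02231
|∇h| = √(0.005417² + -0.02231²) = 0.02296
Seepage velocity v = K·i/n = 430.0 × 0.02296 / 0.28 = 35.26 m/day.

35 m/day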